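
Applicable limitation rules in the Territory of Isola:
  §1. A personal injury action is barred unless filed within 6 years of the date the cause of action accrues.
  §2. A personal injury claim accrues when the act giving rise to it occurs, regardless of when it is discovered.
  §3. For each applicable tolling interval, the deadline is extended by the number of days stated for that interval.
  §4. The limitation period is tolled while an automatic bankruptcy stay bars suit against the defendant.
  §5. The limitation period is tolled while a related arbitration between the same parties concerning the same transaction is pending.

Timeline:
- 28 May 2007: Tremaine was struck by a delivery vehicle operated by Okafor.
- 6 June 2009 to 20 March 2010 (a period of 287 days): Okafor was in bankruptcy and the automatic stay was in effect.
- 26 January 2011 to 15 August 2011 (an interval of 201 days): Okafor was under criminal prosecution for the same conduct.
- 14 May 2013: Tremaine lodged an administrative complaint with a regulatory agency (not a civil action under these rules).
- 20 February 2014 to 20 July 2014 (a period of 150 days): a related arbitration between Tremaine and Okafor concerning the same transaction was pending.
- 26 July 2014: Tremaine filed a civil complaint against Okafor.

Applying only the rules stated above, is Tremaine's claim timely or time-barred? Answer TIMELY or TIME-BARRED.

TIMELY

The cause of action accrued on 28 May 2007, the date of the act.
6 years from 28 May 2007 is 28 May 2013.
The automatic bankruptcy stay from 6 June 2009 to 20 March 2010 tolled the period for 287 days, extending the deadline to 11 March 2014.
Because the pending related arbitration ran from 20 February 2014 to 20 July 2014, the deadline is extended by 150 days to 8 August 2014.
No stated provision tolls the period for a criminal prosecution, so the interval from 26 January 2011 to 15 August 2011 has no effect on the deadline.
Nothing else in the chronology tolls or restarts the period.
Filing on 26 July 2014 beat the 8 August 2014 deadline — the action is timely.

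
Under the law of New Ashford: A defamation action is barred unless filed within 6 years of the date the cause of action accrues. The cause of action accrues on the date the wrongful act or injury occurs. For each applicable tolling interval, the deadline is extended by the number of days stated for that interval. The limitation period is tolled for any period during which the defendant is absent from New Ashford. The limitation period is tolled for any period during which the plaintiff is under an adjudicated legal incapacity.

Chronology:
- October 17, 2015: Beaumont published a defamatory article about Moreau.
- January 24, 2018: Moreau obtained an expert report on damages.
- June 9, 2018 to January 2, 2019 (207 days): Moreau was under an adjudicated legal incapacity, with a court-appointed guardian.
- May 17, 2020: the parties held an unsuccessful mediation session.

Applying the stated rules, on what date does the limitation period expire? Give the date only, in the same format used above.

The cause of action accrued on October 17, 2015, the date of the act.
Adding the 6 years base period to October 17, 2015 gives a deadline of October 17, 2021, before any tolling.
The plaintiff's legal incapacity from June 9, 2018 to January 2, 2019 tolled the period for 207 days, extending the deadline to May 12, 2022.
None of the other events listed affects the running of the period under the stated rules.

May 12, 2022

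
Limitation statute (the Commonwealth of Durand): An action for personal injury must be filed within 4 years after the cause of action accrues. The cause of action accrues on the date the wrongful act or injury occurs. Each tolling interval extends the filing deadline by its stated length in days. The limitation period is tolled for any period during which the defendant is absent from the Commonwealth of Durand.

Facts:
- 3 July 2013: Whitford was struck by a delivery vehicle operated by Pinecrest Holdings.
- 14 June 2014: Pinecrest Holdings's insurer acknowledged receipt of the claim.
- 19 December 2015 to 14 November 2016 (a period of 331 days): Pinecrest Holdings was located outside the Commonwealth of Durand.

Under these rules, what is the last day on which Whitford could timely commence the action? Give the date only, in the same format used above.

The cause of action accrued on 3 July 2013, the date of the act.
4 years from 3 July 2013 is 3 July 2017.
The period was tolled for 331 days by the defendant's absence from the jurisdiction (19 December 2015 to 14 November 2016), pushing the deadline to 30 May 2018.
None of the other events listed affects the running of the period under the stated rules.

30 May 2018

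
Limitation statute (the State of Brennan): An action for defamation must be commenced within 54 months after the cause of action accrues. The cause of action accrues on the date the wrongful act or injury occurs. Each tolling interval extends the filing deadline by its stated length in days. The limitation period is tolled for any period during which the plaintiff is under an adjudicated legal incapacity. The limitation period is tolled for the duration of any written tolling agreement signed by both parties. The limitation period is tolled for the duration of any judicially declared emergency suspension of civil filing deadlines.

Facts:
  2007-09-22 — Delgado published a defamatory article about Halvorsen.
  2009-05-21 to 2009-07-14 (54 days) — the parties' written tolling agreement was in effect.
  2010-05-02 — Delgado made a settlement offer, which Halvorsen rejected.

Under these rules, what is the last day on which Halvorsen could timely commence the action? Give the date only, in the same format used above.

2012-05-15

The limitation period began to run on 2007-09-22.
54 months from 2007-09-22 is 2012-03-22.
Because the written tolling agreement ran from 2009-05-21 to 2009-07-14, the deadline is extended by 54 days to 2012-05-15.
None of the other events listed affects the running of the period under the stated rules.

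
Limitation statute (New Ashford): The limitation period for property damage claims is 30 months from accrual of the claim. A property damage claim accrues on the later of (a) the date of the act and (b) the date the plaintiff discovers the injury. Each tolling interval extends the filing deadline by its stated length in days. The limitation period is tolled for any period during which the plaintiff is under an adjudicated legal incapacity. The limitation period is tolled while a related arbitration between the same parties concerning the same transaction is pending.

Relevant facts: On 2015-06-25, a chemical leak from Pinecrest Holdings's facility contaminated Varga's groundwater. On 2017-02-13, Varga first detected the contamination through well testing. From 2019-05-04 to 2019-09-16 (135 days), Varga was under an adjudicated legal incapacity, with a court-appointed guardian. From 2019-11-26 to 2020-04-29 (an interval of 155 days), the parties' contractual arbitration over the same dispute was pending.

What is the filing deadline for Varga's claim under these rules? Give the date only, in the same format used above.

The claim accrued on 2017-02-13 — the later of the 2015-06-25 act and the 2017-02-13 discovery.
The untolled deadline — 30 months after 2017-02-13 — is 2019-08-13.
The plaintiff's legal incapacity from 2019-05-04 to 2019-09-16 tolled the period for 135 days, extending the deadline to 2019-12-26.
The period was tolled for 155 days by the pending related arbitration (2019-11-26 to 2020-04-29), pushing the deadline to 2020-05-29.

2020-05-29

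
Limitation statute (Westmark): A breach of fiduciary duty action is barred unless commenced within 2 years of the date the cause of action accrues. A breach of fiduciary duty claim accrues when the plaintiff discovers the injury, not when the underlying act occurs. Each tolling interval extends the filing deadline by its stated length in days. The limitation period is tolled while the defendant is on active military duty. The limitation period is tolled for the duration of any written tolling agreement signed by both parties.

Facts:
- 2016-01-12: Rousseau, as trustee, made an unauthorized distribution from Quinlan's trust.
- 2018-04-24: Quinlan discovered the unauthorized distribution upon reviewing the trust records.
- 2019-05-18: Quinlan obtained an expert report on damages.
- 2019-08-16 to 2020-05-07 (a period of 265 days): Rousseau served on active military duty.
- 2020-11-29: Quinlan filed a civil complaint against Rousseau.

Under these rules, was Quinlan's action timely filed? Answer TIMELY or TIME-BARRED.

TIMELY

Under the discovery rule, the claim accrued on 2018-04-24, when Quinlan discovered the injury — not on the 2016-01-12 date of the underlying act.
Adding the 2 years base period to 2018-04-24 gives a deadline of 2020-04-24, before any tolling.
Because the defendant's active military service ran from 2019-08-16 to 2020-05-07, the deadline is extended by 265 days to 2021-01-14.
Nothing else in the chronology tolls or restarts the period.
Quinlan filed on 2020-11-29, before the 2021-01-14 deadline, so the action is timely.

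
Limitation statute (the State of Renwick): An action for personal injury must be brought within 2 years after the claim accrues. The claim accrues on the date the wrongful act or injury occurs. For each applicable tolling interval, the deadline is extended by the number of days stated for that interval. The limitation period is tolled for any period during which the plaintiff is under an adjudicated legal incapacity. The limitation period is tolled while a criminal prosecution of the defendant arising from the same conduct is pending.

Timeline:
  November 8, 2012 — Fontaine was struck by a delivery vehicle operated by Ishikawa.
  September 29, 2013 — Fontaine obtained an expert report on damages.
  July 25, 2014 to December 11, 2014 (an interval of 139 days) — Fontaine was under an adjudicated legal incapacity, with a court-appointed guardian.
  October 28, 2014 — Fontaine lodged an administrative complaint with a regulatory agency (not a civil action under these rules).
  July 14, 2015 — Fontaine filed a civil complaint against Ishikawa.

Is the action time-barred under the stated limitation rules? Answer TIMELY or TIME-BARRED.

The claim accrued on November 8, 2012, the date of the act.
The untolled deadline — 2 years after November 8, 2012 — is November 8, 2014.
Because the plaintiff's legal incapacity ran from July 25, 2014 to December 11, 2014, the deadline is extended by 139 days to March 27, 2015.
Nothing else in the chronology tolls or restarts the period.
Filing on July 14, 2015 missed the March 27, 2015 deadline — the action is time-barred.

TIME-BARRED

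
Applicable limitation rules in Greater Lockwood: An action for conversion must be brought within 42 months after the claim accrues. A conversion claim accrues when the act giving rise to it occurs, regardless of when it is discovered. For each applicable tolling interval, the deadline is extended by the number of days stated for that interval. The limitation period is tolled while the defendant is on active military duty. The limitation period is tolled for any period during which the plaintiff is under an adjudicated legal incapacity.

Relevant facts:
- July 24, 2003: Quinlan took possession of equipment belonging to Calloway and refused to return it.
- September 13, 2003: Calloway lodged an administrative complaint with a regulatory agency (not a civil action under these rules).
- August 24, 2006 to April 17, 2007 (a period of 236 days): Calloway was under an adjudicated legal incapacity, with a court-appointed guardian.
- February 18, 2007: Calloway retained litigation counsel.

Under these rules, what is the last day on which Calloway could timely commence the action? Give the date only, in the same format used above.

The claim accrued on July 24, 2003, when the wrongful act occurred.
The untolled deadline — 42 months after July 24, 2003 — is January 24, 2007.
Because the plaintiff's legal incapacity ran from August 24, 2006 to April 17, 2007, the deadline is extended by 236 days to September 17, 2007.
None of the other events listed affects the running of the period under the stated rules.

September 17, 2007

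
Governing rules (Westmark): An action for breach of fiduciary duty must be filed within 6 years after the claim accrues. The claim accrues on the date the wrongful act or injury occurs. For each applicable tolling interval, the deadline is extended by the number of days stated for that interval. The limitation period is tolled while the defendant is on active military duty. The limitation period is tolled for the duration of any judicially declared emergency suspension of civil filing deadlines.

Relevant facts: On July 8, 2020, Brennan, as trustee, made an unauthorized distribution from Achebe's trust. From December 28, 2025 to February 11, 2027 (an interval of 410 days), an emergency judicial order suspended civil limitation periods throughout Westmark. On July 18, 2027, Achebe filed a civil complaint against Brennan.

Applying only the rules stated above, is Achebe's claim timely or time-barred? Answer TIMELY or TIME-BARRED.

The claim accrued on July 8, 2020, the date of the act.
Adding the 6 years base period to July 8, 2020 gives a deadline of July 8, 2026, before any tolling.
Because the emergency suspension of filing deadlines ran from December 28, 2025 to February 11, 2027, the deadline is extended by 410 days to August 22, 2027.
The July 18, 2027 filing precedes the August 22, 2027 deadline; the claim is timely.

TIMELY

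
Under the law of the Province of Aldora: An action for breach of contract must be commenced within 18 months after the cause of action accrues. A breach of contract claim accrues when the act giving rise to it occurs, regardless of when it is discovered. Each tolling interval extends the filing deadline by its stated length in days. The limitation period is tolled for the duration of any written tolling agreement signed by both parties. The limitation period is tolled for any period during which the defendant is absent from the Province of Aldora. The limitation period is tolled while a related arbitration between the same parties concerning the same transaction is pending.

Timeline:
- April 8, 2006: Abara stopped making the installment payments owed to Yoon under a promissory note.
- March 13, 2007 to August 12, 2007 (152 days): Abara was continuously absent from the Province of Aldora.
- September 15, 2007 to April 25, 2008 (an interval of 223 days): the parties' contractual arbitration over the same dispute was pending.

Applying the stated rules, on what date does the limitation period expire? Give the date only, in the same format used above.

October 17, 2008

The claim accrued on April 8, 2006, when the wrongful act occurred.
The untolled deadline — 18 months after April 8, 2006 — is October 8, 2007.
The period was tolled for 152 days by the defendant's absence from the jurisdiction (March 13, 2007 to August 12, 2007), pushing the deadline to March 8, 2008.
Because the pending related arbitration ran from September 15, 2007 to April 25, 2008, the deadline is extended by 223 days to October 17, 2008.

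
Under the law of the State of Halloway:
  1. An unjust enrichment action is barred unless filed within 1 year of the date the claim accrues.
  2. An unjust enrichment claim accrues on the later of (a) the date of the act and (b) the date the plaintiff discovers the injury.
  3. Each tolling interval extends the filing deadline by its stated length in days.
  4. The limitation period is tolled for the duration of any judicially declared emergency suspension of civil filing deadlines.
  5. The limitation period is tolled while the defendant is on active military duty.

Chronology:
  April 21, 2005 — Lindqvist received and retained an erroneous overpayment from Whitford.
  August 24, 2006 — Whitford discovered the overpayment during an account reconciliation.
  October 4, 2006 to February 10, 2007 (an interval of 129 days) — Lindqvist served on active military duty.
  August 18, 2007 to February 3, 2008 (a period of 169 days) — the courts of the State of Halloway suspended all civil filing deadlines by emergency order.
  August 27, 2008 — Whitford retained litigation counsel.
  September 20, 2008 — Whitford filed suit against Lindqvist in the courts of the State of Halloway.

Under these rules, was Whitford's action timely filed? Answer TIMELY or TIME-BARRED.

TIME-BARRED

Because discovery on August 24, 2006 post-dates the April 21, 2005 act, accrual under the later-of rule falls on August 24, 2006.
The untolled deadline — 1 year after August 24, 2006 — is August 24, 2007.
The defendant's active military service from October 4, 2006 to February 10, 2007 tolled the period for 129 days, extending the deadline to December 31, 2007.
The period was tolled for 169 days by the emergency suspension of filing deadlines (August 18, 2007 to February 3, 2008), pushing the deadline to June 17, 2008.
None of the other events listed affects the running of the period under the stated rules.
Whitford filed on September 20, 2008, after the June 17, 2008 deadline, so the action is time-barred.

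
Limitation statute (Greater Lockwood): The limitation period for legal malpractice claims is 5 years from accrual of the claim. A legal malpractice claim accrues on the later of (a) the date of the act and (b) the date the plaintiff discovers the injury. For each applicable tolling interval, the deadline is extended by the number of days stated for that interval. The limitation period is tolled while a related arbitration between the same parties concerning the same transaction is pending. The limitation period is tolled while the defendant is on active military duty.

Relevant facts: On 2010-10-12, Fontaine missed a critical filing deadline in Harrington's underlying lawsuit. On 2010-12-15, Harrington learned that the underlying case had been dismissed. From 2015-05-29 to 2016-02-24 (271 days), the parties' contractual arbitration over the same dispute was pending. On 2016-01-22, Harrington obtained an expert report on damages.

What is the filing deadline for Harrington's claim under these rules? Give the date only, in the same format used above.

Because discovery on 2010-12-15 post-dates the 2010-10-12 act, accrual under the later-of rule falls on 2010-12-15.
Adding the 5 years base period to 2010-12-15 gives a deadline of 2015-12-15, before any tolling.
The period was tolled for 271 days by the pending related arbitration (2015-05-29 to 2016-02-24), pushing the deadline to 2016-09-11.
None of the other events listed affects the running of the period under the stated rules.

2016-09-11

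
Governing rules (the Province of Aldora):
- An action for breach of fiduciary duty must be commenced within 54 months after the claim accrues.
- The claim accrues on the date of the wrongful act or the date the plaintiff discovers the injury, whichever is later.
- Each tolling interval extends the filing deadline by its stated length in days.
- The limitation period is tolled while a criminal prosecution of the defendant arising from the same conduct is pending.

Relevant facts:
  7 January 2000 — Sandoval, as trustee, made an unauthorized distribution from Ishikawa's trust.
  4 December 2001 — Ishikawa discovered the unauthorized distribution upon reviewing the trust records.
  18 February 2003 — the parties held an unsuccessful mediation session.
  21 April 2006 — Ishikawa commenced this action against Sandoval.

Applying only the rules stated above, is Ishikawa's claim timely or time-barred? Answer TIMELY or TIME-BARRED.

TIMELY

The claim accrued on 4 December 2001 — the later of the 7 January 2000 act and the 4 December 2001 discovery.
Adding the 54 months base period to 4 December 2001 gives a deadline of 4 June 2006, before any tolling.
None of the other events listed affects the running of the period under the stated rules.
Ishikawa filed on 21 April 2006, before the 4 June 2006 deadline, so the action is timely.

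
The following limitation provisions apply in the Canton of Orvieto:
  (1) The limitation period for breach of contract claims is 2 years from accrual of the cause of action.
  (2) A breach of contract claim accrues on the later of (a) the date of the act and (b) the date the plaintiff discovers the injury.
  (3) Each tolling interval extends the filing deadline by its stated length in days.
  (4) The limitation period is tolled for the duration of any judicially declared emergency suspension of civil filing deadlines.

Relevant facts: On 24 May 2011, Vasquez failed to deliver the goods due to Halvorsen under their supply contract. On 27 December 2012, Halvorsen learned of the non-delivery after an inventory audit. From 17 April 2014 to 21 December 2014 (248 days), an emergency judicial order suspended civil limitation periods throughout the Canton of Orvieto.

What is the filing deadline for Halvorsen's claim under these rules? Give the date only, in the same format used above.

1 September 2015

Taking the later of the act (24 May 2011) and discovery (27 December 2012), the claim accrued on 27 December 2012.
2 years from 27 December 2012 is 27 December 2014.
The period was tolled for 248 days by the emergency suspension of filing deadlines (17 April 2014 to 21 December 2014), pushing the deadline to 1 September 2015.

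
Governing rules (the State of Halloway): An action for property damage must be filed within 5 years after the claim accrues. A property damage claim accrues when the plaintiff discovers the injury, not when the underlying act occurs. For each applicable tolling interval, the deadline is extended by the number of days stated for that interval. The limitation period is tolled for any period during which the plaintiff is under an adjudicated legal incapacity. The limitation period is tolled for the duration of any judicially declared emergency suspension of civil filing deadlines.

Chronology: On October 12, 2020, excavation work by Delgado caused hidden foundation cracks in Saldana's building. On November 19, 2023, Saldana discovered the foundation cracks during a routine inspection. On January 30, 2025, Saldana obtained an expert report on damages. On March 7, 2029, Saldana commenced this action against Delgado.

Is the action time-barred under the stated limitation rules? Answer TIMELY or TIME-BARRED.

Accrual is tied to discovery, so the period began on November 19, 2023 rather than on October 12, 2020 when the act occurred.
Adding the 5 years base period to November 19, 2023 gives a deadline of November 19, 2028, before any tolling.
Nothing else in the chronology tolls or restarts the period.
Filing on March 7, 2029 missed the November 19, 2028 deadline — the action is time-barred.

TIME-BARRED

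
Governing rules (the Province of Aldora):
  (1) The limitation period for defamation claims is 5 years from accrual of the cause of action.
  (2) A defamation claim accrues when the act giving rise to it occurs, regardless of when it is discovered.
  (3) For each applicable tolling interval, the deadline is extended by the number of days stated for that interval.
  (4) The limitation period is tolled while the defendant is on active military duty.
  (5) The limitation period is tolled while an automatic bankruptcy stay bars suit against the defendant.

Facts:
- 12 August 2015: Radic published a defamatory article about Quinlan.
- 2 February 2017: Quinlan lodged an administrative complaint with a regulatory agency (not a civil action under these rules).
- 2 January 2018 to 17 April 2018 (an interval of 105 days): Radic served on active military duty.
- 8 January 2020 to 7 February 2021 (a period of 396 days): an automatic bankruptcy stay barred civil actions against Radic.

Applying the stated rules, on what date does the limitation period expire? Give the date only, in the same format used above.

26 December 2021

The cause of action accrued on 12 August 2015, the date of the act.
Adding the 5 years base period to 12 August 2015 gives a deadline of 12 August 2020, before any tolling.
The defendant's active military service from 2 January 2018 to 17 April 2018 tolled the period for 105 days, extending the deadline to 25 November 2020.
The automatic bankruptcy stay from 8 January 2020 to 7 February 2021 tolled the period for 396 days, extending the deadline to 26 December 2021.
The other events in the timeline have no effect on the limitation period under the stated rules.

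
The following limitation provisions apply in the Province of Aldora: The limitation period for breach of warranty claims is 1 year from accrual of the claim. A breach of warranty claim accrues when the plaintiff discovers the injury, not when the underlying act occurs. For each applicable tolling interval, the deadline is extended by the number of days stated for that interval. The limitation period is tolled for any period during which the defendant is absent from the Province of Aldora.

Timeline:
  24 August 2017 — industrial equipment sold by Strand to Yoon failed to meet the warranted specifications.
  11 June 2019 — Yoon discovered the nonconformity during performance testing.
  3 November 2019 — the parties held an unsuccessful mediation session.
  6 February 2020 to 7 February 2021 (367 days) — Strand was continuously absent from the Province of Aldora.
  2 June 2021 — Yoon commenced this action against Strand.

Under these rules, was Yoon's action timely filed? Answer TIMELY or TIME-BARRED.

TIMELY

Under the discovery rule, the claim accrued on 11 June 2019, when Yoon discovered the injury — not on the 24 August 2017 date of the underlying act.
1 year from 11 June 2019 is 11 June 2020.
The period was tolled for 367 days by the defendant's absence from the jurisdiction (6 February 2020 to 7 February 2021), pushing the deadline to 13 June 2021.
None of the other events listed affects the running of the period under the stated rules.
The 2 June 2021 filing precedes the 13 June 2021 deadline; the claim is timely.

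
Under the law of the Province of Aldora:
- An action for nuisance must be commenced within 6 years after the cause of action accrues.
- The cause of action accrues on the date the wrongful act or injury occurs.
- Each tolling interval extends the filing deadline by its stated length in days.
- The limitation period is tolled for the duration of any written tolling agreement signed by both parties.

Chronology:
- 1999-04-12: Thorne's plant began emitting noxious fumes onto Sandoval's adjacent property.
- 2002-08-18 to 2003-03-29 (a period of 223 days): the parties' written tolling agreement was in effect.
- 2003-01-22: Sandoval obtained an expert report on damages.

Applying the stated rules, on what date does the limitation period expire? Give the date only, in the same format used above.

The claim accrued on 1999-04-12, when the wrongful act occurred.
Adding the 6 years base period to 1999-04-12 gives a deadline of 2005-04-12, before any tolling.
The written tolling agreement from 2002-08-18 to 2003-03-29 tolled the period for 223 days, extending the deadline to 2005-11-21.
None of the other events listed affects the running of the period under the stated rules.

2005-11-21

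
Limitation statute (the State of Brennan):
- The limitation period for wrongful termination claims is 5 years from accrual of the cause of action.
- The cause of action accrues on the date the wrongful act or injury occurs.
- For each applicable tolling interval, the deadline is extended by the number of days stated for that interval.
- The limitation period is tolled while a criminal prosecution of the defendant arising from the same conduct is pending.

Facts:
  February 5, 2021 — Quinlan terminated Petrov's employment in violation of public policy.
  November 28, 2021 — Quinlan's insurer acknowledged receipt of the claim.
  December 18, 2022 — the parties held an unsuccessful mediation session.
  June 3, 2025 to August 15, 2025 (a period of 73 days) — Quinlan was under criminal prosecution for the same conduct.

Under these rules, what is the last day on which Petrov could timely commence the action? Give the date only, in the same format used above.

The cause of action accrued on February 5, 2021, the date of the act.
The untolled deadline — 5 years after February 5, 2021 — is February 5, 2026.
The period was tolled for 73 days by the pending criminal prosecution (June 3, 2025 to August 15, 2025), pushing the deadline to April 19, 2026.
None of the other events listed affects the running of the period under the stated rules.

April 19, 2026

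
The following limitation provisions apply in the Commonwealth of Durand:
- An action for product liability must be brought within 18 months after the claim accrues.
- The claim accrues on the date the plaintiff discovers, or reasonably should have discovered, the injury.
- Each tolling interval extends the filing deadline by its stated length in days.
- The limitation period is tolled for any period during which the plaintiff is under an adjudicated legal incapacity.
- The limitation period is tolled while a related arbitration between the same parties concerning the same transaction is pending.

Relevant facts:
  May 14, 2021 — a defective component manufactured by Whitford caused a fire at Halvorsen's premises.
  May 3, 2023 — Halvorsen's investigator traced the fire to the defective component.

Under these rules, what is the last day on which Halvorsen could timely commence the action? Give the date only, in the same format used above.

November 3, 2024

Under the discovery rule, the claim accrued on May 3, 2023, when Halvorsen discovered the injury — not on the May 14, 2021 date of the underlying act.
Adding the 18 months base period to May 3, 2023 gives a deadline of November 3, 2024, before any tolling.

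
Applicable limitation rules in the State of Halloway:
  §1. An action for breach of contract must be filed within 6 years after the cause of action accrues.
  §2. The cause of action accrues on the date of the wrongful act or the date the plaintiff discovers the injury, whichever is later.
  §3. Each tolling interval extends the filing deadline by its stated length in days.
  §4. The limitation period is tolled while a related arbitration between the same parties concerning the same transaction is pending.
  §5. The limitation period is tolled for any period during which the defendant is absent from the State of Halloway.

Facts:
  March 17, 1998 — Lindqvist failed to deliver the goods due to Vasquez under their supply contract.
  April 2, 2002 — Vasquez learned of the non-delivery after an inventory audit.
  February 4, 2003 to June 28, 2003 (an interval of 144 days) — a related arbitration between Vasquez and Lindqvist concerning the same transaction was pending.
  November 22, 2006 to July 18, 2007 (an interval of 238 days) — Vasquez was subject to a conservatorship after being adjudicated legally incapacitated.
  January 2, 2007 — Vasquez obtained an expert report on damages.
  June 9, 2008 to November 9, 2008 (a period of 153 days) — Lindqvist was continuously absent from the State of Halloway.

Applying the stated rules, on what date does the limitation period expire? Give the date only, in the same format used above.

January 24, 2009

The claim accrued on April 2, 2002 — the later of the March 17, 1998 act and the April 2, 2002 discovery.
6 years from April 2, 2002 is April 2, 2008.
The period was tolled for 144 days by the pending related arbitration (February 4, 2003 to June 28, 2003), pushing the deadline to August 24, 2008.
The defendant's absence from the jurisdiction from June 9, 2008 to November 9, 2008 tolled the period for 153 days, extending the deadline to January 24, 2009.
No stated provision tolls the period for the plaintiff's incapacity, so the interval from November 22, 2006 to July 18, 2007 has no effect on the deadline.
Nothing else in the chronology tolls or restarts the period.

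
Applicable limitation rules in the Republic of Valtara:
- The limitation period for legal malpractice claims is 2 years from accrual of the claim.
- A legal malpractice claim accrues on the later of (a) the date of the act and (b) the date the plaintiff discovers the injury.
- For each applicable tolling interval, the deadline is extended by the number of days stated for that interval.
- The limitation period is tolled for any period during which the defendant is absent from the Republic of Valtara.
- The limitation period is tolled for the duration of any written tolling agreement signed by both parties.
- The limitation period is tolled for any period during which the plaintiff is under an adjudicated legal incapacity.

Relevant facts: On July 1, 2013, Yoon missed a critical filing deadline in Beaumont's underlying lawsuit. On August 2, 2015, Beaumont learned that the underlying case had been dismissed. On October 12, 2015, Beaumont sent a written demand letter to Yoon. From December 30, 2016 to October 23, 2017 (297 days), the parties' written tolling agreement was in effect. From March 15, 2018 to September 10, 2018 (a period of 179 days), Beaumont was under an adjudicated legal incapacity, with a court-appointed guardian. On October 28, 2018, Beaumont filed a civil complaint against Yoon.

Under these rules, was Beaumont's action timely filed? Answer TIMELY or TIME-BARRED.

The claim accrued on August 2, 2015 — the later of the July 1, 2013 act and the August 2, 2015 discovery.
The untolled deadline — 2 years after August 2, 2015 — is August 2, 2017.
The written tolling agreement from December 30, 2016 to October 23, 2017 tolled the period for 297 days, extending the deadline to May 26, 2018.
The period was tolled for 179 days by the plaintiff's legal incapacity (March 15, 2018 to September 10, 2018), pushing the deadline to November 21, 2018.
Nothing else in the chronology tolls or restarts the period.
Beaumont filed on October 28, 2018, before the November 21, 2018 deadline, so the action is timely.

TIMELY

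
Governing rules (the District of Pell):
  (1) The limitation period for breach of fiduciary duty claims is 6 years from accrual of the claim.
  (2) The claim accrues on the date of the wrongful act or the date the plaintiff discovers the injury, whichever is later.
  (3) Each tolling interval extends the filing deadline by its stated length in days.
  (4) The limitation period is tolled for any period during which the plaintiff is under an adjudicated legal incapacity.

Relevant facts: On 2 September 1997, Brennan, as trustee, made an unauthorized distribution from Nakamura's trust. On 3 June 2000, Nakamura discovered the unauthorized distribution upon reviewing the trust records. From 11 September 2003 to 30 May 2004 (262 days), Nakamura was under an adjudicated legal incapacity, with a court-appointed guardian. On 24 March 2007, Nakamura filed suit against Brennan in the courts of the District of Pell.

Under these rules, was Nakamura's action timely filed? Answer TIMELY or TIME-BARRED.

TIME-BARRED

The claim accrued on 3 June 2000 — the later of the 2 September 1997 act and the 3 June 2000 discovery.
The untolled deadline — 6 years after 3 June 2000 — is 3 June 2006.
Because the plaintiff's legal incapacity ran from 11 September 2003 to 30 May 2004, the deadline is extended by 262 days to 20 February 2007.
The 24 March 2007 filing falls after the 20 February 2007 deadline; the claim is time-barred.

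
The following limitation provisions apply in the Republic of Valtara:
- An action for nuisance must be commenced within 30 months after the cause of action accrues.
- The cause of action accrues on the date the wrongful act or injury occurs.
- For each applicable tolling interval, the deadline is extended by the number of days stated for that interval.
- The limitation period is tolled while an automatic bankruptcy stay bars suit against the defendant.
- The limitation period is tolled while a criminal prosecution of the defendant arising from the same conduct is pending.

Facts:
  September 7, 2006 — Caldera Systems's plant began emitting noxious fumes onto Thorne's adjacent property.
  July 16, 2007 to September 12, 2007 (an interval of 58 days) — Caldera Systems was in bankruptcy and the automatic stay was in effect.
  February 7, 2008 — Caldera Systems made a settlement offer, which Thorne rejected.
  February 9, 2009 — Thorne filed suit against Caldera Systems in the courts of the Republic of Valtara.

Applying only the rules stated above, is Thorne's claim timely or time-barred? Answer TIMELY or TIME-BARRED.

TIMELY

The limitation period began to run on September 7, 2006.
30 months from September 7, 2006 is March 7, 2009.
The period was tolled for 58 days by the automatic bankruptcy stay (July 16, 2007 to September 12, 2007), pushing the deadline to May 4, 2009.
None of the other events listed affects the running of the period under the stated rules.
The February 9, 2009 filing precedes the May 4, 2009 deadline; the claim is timely.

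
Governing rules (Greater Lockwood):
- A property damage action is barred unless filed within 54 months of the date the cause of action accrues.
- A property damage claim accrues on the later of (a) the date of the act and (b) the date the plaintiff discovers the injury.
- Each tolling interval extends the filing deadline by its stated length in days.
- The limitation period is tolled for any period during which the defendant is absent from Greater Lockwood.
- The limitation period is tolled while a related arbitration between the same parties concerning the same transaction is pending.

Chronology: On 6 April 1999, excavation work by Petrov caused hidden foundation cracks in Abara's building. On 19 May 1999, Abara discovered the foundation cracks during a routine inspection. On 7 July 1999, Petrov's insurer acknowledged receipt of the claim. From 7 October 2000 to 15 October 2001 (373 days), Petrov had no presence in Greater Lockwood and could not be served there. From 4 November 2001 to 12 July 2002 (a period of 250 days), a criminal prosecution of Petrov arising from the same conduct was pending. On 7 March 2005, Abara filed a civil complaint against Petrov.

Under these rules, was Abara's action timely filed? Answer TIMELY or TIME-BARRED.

TIME-BARRED

Because discovery on 19 May 1999 post-dates the 6 April 1999 act, accrual under the later-of rule falls on 19 May 1999.
54 months from 19 May 1999 is 19 November 2003.
Because the defendant's absence from the jurisdiction ran from 7 October 2000 to 15 October 2001, the deadline is extended by 373 days to 26 November 2004.
No stated provision tolls the period for a criminal prosecution, so the interval from 4 November 2001 to 12 July 2002 has no effect on the deadline.
The other events in the timeline have no effect on the limitation period under the stated rules.
Filing on 7 March 2005 missed the 26 November 2004 deadline — the action is time-barred.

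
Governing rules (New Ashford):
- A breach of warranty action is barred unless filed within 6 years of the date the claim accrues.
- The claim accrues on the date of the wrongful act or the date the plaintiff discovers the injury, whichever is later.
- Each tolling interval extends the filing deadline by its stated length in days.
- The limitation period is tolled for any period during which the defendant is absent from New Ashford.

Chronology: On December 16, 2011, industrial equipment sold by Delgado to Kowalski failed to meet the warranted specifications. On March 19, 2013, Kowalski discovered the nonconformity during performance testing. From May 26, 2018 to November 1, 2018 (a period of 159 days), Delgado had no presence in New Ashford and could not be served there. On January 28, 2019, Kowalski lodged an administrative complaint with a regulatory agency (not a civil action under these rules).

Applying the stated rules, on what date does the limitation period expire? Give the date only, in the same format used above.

The claim accrued on March 19, 2013 — the later of the December 16, 2011 act and the March 19, 2013 discovery.
Adding the 6 years base period to March 19, 2013 gives a deadline of March 19, 2019, before any tolling.
Because the defendant's absence from the jurisdiction ran from May 26, 2018 to November 1, 2018, the deadline is extended by 159 days to August 25, 2019.
The other events in the timeline have no effect on the limitation period under the stated rules.

August 25, 2019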